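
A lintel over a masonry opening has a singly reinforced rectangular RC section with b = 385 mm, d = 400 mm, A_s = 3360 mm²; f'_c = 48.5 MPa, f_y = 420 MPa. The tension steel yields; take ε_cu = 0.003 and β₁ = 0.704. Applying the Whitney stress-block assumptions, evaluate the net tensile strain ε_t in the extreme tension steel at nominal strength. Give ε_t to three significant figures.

a = A_s f_y/(0.85 f'_c b) = 88.91 mm.
β₁ = 0.704, so c = a/β₁ = 88.91/0.704 = 126.29 mm.
From the linear strain diagram with ε_cu = 0.003: ε_t = 0.003 (d − c)/c = 0.003 × (400 − 126.29)/126.29 = 0.00650.
Since ε_t ≥ 0.005, the section is tension-controlled.

ε_t ≈ 0.00650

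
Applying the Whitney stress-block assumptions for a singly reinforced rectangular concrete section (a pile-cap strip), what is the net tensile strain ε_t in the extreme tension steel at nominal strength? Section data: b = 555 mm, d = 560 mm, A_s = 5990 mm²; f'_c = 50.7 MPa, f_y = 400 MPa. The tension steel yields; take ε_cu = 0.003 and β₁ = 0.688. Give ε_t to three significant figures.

ε_t ≈ 0.00854

a = A_s f_y/(0.85 f'_c b) = 100.18 mm.
β₁ = 0.688, so c = a/β₁ = 100.18/0.688 = 145.61 mm.
From the linear strain diagram with ε_cu = 0.003: ε_t = 0.003 (d − c)/c = 0.003 × (560 − 145.61)/145.61 = 0.00854.
Since ε_t ≥ 0.005, the section is tension-controlled.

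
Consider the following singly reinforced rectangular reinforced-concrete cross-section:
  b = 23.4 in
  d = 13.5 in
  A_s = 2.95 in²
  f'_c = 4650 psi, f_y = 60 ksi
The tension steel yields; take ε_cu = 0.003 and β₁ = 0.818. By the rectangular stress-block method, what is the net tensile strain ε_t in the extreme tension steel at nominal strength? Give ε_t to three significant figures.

ε_t ≈ 0.0143

a = A_s f_y/(0.85 f'_c b) = 1.914 in.
β₁ = 0.818, so c = a/β₁ = 1.914/0.818 = 2.340 in.
From the linear strain diagram with ε_cu = 0.003: ε_t = 0.003 (d − c)/c = 0.003 × (13.5 − 2.340)/2.340 = 0.0143.
Since ε_t ≥ 0.005, the section is tension-controlled.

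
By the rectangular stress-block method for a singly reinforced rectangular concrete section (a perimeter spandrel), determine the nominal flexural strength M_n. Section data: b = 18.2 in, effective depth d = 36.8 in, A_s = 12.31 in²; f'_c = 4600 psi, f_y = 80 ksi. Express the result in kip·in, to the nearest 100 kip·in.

M_n ≈ 29400 kip·in

T = A_s f_y = 12.31 × 80 = 984.8 kips.
a = T/(0.85 f'_c b) = 984.8/(0.85 × 4.6 × 18.2) = 13.839 in.
M_n = T(d − a/2) = 984.8 × (36.8 − 6.9195) = 29426.3 kip·in.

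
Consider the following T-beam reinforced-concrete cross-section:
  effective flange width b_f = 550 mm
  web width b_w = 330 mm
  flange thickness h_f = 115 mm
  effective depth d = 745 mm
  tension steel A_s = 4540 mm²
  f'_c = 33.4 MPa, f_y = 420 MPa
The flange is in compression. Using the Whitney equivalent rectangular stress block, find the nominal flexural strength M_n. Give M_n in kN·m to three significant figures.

M_n ≈ 1300 kN·m

Tension: T = A_s f_y = 4540 × 420 = 1906800 N.
Try a within the flange: a = T/(0.85 f'_c b_f) = 1906800/(0.85 × 33.4 × 550) = 122.12 mm.
a = 122.12 > h_f = 115 mm: the block extends into the web. Split into flange-overhang and web parts.
C_f = 0.85 f'_c (b_f − b_w) h_f = 0.85 × 33.4 × (550 − 330) × 115 = 718267 N.
Remaining web compression depth: a_w = (T − C_f)/(0.85 f'_c b_w) = (1906800 − 718267)/(0.85 × 33.4 × 330) = 126.86 mm.
M_n = C_f(d − h_f/2) + (T − C_f)(d − a_w/2) = 718267 × (745 − 57.5) + 1188533 × (745 − 63.43) = 493.81 + 810.07 = 1303.88 × 10⁶ N·mm.
M_n = 1303.88 kN·m.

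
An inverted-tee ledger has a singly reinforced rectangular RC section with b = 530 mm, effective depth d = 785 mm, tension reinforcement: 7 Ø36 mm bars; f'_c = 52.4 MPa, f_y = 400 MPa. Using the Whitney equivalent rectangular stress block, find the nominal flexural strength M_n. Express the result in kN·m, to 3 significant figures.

A_s = 7 × 1018 = 7126 mm².
T = A_s f_y = 7126 × 400 = 2850400 N = 2850.4 kN.
From C = T: a = T/(0.85 f'_c b) = 2850400/(0.85 × 52.4 × 530) = 120.75 mm.
M_n = T(d − a/2) = 2850.4 kN × (785 − 60.375) mm = 2065.47 kN·m.

M_n ≈ 2070 kN·m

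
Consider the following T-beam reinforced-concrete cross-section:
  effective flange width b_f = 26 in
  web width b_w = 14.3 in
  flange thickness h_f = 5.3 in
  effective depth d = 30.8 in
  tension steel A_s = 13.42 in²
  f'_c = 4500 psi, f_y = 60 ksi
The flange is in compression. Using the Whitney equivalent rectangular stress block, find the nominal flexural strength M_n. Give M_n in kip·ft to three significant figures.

Tension: T = A_s f_y = 13.42 × 60 = 805.2 kips.
Try a within the flange: a = T/(0.85 f'_c b_f) = 805.2/(0.85 × 4.5 × 26) = 8.097 in.
a = 8.097 > h_f = 5.3 in: the block extends into the web. Split into flange-overhang and web parts.
C_f = 0.85 f'_c (b_f − b_w) h_f = 0.85 × 4.5 × (26 − 14.3) × 5.3 = 237.2 kips.
Remaining web compression depth: a_w = (T − C_f)/(0.85 f'_c b_w) = (805.2 − 237.2)/(0.85 × 4.5 × 14.3) = 10.384 in.
M_n = C_f(d − h_f/2) + (T − C_f)(d − a_w/2) = 237.2 × (30.8 − 2.65) + 568 × (30.8 − 5.192) = 6677.2 + 14545.3 = 21222.5 kip·in.
M_n = 21222.5/12 = 1768.54 kip·ft.

M_n ≈ 1770 kip·ft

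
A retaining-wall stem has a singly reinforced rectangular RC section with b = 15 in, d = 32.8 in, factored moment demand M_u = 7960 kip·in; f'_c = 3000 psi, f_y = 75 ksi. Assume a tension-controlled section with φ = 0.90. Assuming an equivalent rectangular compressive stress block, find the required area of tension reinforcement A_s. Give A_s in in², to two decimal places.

M_n = M_u/φ = 7960/0.90 = 8844.44 kip·in.
From M_n = 0.85 f'_c a b (d − a/2):
a = d − √(d² − 2M_n/(0.85 f'_c b)) = 32.8 − √(32.8² − 2 × 8844.44/(0.85 × 3 × 15)) = 8.033 in.
A_s = 0.85 f'_c a b / f_y = 0.85 × 3 × 8.033 × 15 / 75 = 4.097 in².

A_s ≈ 4.10 in²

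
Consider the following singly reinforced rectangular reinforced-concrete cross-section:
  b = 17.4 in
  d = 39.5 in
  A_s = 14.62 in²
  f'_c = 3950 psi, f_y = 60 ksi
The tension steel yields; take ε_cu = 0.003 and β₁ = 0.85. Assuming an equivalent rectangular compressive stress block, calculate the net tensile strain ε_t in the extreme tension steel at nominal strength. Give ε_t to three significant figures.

ε_t ≈ 0.00371

a = A_s f_y/(0.85 f'_c b) = 15.015 in.
β₁ = 0.85, so c = a/β₁ = 15.015/0.85 = 17.665 in.
From the linear strain diagram with ε_cu = 0.003: ε_t = 0.003 (d − c)/c = 0.003 × (39.5 − 17.665)/17.665 = 0.00371.
ε_t < 0.004 — the section is over-reinforced for flexure under ACI limits.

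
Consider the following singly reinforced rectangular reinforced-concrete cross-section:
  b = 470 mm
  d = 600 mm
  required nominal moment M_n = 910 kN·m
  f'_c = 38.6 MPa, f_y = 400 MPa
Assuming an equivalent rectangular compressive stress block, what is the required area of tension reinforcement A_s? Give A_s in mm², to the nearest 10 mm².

A_s ≈ 4170 mm²

With M_n = 0.85 f'_c a b (d − a/2), solve the quadratic for a:
a = d − √(d² − 2M_n/(0.85 f'_c b)) = 600 − √(600² − 2 × 910×10⁶/(0.85 × 38.6 × 470)) = 108.09 mm.
A_s = 0.85 f'_c a b / f_y = 0.85 × 38.6 × 108.09 × 470 / 400 = 4167.1 mm².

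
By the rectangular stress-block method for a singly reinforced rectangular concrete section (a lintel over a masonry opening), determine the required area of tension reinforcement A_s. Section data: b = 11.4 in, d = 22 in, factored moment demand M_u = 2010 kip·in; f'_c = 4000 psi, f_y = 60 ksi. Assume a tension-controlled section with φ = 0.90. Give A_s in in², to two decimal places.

A_s ≈ 1.81 in²

M_n = M_u/φ = 2010/0.90 = 2233.33 kip·in.
From M_n = 0.85 f'_c a b (d − a/2):
a = d − √(d² − 2M_n/(0.85 f'_c b)) = 22 − √(22² − 2 × 2233.33/(0.85 × 4 × 11.4)) = 2.797 in.
A_s = 0.85 f'_c a b / f_y = 0.85 × 4 × 2.797 × 11.4 / 60 = 1.807 in².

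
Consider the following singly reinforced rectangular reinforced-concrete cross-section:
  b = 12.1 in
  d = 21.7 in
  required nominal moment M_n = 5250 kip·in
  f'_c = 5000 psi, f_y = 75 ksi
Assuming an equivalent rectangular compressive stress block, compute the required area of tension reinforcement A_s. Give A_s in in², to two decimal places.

From M_n = 0.85 f'_c a b (d − a/2):
a = d − √(d² − 2M_n/(0.85 f'_c b)) = 21.7 − √(21.7² − 2 × 5250/(0.85 × 5 × 12.1)) = 5.369 in.
A_s = 0.85 f'_c a b / f_y = 0.85 × 5 × 5.369 × 12.1 / 75 = 3.681 in².

A_s ≈ 3.68 in²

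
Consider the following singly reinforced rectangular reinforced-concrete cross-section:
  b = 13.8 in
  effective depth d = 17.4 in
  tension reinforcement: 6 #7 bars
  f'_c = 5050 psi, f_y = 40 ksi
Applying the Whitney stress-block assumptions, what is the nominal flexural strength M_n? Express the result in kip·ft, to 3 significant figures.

M_n ≈ 194 kip·ft

A_s = 6 × 0.6 = 3.6 in².
T = A_s f_y = 3.6 × 40 = 144 kips.
a = T/(0.85 f'_c b) = 144/(0.85 × 5.05 × 13.8) = 2.431 in.
M_n = T(d − a/2) = 144 × (17.4 − 1.2155) = 2330.6 kip·in = 2330.6/12 = 194.22 kip·ft.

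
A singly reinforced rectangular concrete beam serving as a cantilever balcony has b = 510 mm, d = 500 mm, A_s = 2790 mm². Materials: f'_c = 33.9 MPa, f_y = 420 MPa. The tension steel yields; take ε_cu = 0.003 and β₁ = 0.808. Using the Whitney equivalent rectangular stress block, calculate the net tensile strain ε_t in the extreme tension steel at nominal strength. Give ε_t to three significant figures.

a = A_s f_y/(0.85 f'_c b) = 79.74 mm.
β₁ = 0.808, so c = a/β₁ = 79.74/0.808 = 98.69 mm.
From the linear strain diagram with ε_cu = 0.003: ε_t = 0.003 (d − c)/c = 0.003 × (500 − 98.69)/98.69 = 0.0122.
Since ε_t ≥ 0.005, the section is tension-controlled.

ε_t ≈ 0.0122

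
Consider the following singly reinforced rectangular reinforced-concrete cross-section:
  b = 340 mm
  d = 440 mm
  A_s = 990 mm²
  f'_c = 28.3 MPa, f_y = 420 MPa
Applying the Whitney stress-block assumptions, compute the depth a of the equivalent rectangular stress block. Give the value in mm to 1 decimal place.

T = A_s f_y = 990 × 420 = 415800 N = 415.8 kN.
Setting C = 0.85 f'_c a b equal to T: a = 415800/(0.85 × 28.3 × 340) = 50.8 mm.

a ≈ 50.8 mm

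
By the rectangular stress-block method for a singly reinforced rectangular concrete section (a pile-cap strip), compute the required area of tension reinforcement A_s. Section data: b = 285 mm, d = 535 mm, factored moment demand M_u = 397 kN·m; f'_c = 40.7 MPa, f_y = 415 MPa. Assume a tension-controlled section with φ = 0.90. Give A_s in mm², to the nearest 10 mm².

A_s ≈ 2170 mm²

M_n = M_u/φ = 397/0.90 = 441.111 kN·m.
With M_n = 0.85 f'_c a b (d − a/2), solve the quadratic for a:
a = d − √(d² − 2M_n/(0.85 f'_c b)) = 535 − √(535² − 2 × 441.111×10⁶/(0.85 × 40.7 × 285)) = 91.44 mm.
A_s = 0.85 f'_c a b / f_y = 0.85 × 40.7 × 91.44 × 285 / 415 = 2172.4 mm².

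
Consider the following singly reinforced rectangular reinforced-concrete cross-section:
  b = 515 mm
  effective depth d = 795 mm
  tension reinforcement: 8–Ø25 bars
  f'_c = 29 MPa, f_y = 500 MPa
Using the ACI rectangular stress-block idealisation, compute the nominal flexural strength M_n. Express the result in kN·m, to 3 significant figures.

A_s = 8 × 491 = 3928 mm².
T = A_s f_y = 3928 × 500 = 1964000 N = 1964 kN.
From C = T: a = T/(0.85 f'_c b) = 1964000/(0.85 × 29 × 515) = 154.71 mm.
M_n = T(d − a/2) = 1964 kN × (795 − 77.355) mm = 1409.45 kN·m.

M_n ≈ 1410 kN·m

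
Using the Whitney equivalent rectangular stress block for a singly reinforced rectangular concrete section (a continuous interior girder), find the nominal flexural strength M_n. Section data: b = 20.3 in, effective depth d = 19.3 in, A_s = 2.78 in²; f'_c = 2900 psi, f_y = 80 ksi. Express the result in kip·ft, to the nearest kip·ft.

M_n ≈ 317 kip·ft

T = A_s f_y = 2.78 × 80 = 222.4 kips.
a = T/(0.85 f'_c b) = 222.4/(0.85 × 2.9 × 20.3) = 4.444 in.
M_n = T(d − a/2) = 222.4 × (19.3 − 2.222) = 3798.1 kip·in = 3798.1/12 = 316.51 kip·ft.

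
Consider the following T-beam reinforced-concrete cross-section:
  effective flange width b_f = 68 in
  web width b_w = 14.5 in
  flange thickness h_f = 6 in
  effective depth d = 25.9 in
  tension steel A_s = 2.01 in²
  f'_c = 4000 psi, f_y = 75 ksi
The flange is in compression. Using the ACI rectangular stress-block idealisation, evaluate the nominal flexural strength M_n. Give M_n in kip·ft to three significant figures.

M_n ≈ 321 kip·ft

Tension: T = A_s f_y = 2.01 × 75 = 150.75 kips.
Try a within the flange: a = T/(0.85 f'_c b_f) = 150.75/(0.85 × 4 × 68) = 0.652 in.
Since a = 0.652 ≤ h_f = 6 in, the stress block lies entirely in the flange; analyse as a rectangular beam of width b_f.
M_n = T(d − a/2) = 150.75 × (25.9 − 0.326) = 3855.3 kip·in.
M_n = 3855.3/12 = 321.28 kip·ft.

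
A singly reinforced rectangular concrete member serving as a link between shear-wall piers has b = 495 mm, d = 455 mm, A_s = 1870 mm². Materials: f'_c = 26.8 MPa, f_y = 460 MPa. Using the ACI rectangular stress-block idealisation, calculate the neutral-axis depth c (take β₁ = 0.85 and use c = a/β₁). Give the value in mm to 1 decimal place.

c ≈ 89.7 mm

T = A_s f_y = 1870 × 460 = 860200 N = 860.2 kN.
Setting C = 0.85 f'_c a b equal to T: a = 860200/(0.85 × 26.8 × 495) = 76.285 mm.
With β₁ = 0.85, c = a/β₁ = 76.285/0.85 = 89.7 mm.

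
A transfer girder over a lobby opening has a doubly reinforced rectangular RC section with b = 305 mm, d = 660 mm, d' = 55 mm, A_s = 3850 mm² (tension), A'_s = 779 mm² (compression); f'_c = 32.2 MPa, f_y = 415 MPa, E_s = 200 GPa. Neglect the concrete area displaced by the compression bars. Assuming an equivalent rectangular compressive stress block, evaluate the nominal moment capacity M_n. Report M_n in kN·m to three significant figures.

M_n ≈ 939 kN·m

Assume both tension and compression steel yield.
Net tension couple steel: A_s − A'_s = 3071 mm².
a = (A_s − A'_s) f_y / (0.85 f'_c b) = 1274465/(0.85 × 32.2 × 305) = 152.67 mm.
c = a/β₁ = 152.67/0.82 = 186.18 mm; ε'_s = 0.003(c − d')/c = 0.0021 ≥ f_y/E_s = 0.0021, so compression steel does yield.
M_n = (A_s − A'_s) f_y (d − a/2) + A'_s f_y (d − d') = [1274465 × (660 − 76.335) + 323285 × (660 − 55)] × 10⁻⁶ = 743.86 + 195.59 = 939.45 kN·m.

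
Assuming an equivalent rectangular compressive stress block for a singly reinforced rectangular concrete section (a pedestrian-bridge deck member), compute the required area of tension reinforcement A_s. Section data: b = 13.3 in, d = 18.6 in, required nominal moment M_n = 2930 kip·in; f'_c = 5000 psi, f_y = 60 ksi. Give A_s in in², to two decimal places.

A_s ≈ 2.86 in²

From M_n = 0.85 f'_c a b (d − a/2):
a = d − √(d² − 2M_n/(0.85 f'_c b)) = 18.6 − √(18.6² − 2 × 2930/(0.85 × 5 × 13.3)) = 3.034 in.
A_s = 0.85 f'_c a b / f_y = 0.85 × 5 × 3.034 × 13.3 / 60 = 2.858 in².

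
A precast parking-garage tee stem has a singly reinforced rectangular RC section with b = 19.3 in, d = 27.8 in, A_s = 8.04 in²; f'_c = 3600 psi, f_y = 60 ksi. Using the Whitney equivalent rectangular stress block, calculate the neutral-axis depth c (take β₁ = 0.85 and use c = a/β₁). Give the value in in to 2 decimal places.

c ≈ 9.61 in

T = A_s f_y = 8.04 × 60 = 482.4 kips.
a = T/(0.85 f'_c b) = 482.4/(0.85 × 3.6 × 19.3) = 8.1682 in.
With β₁ = 0.85, c = a/β₁ = 8.1682/0.85 = 9.61 in.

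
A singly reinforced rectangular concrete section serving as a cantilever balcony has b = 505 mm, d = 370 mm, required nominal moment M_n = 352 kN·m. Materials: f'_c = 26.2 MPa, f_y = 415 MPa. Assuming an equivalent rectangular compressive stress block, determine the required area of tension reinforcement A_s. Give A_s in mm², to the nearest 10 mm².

With M_n = 0.85 f'_c a b (d − a/2), solve the quadratic for a:
a = d − √(d² − 2M_n/(0.85 f'_c b)) = 370 − √(370² − 2 × 352×10⁶/(0.85 × 26.2 × 505)) = 97.42 mm.
A_s = 0.85 f'_c a b / f_y = 0.85 × 26.2 × 97.42 × 505 / 415 = 2640.0 mm².

A_s ≈ 2640 mm²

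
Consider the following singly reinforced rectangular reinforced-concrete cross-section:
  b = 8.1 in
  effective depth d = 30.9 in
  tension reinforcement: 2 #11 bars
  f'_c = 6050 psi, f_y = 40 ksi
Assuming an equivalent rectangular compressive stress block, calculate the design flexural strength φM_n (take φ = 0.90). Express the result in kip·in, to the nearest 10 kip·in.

φM_n ≈ 3300 kip·in

A_s = 2 × 1.56 = 3.12 in².
T = A_s f_y = 3.12 × 40 = 124.8 kips.
a = T/(0.85 f'_c b) = 124.8/(0.85 × 6.05 × 8.1) = 2.996 in.
M_n = T(d − a/2) = 124.8 × (30.9 − 1.498) = 3669.4 kip·in.
φM_n = 0.90 × 3669.4 = 3302.5 kip·in.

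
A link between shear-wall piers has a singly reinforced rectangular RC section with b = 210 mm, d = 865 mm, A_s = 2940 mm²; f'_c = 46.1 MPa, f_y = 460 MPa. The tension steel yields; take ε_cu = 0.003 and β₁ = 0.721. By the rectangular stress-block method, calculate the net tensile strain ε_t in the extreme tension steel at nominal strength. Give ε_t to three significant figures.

ε_t ≈ 0.00838

a = A_s f_y/(0.85 f'_c b) = 164.35 mm.
β₁ = 0.721, so c = a/β₁ = 164.35/0.721 = 227.95 mm.
From the linear strain diagram with ε_cu = 0.003: ε_t = 0.003 (d − c)/c = 0.003 × (865 − 227.95)/227.95 = 0.00838.
Since ε_t ≥ 0.005, the section is tension-controlled.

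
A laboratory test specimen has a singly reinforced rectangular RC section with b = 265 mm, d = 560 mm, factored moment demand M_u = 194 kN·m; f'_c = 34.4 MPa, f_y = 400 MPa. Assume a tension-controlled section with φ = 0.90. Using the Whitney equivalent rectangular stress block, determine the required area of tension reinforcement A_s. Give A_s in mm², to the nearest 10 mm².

A_s ≈ 1010 mm²

M_n = M_u/φ = 194/0.90 = 215.556 kN·m.
With M_n = 0.85 f'_c a b (d − a/2), solve the quadratic for a:
a = d − √(d² − 2M_n/(0.85 f'_c b)) = 560 − √(560² − 2 × 215.556×10⁶/(0.85 × 34.4 × 265)) = 52.10 mm.
A_s = 0.85 f'_c a b / f_y = 0.85 × 34.4 × 52.10 × 265 / 400 = 1009.3 mm².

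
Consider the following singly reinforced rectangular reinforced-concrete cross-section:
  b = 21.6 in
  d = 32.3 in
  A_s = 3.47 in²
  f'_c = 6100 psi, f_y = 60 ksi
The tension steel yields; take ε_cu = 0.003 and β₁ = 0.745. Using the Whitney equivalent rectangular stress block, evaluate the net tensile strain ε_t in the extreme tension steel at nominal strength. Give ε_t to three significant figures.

ε_t ≈ 0.0358

a = A_s f_y/(0.85 f'_c b) = 1.859 in.
β₁ = 0.745, so c = a/β₁ = 1.859/0.745 = 2.495 in.
From the linear strain diagram with ε_cu = 0.003: ε_t = 0.003 (d − c)/c = 0.003 × (32.3 − 2.495)/2.495 = 0.0358.
Since ε_t ≥ 0.005, the section is tension-controlled.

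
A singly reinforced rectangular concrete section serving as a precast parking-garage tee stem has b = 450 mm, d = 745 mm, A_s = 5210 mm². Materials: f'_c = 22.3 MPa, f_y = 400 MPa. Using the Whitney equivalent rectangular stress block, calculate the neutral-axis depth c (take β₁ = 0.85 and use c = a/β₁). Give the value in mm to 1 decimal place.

T = A_s f_y = 5210 × 400 = 2084000 N = 2084 kN.
Setting C = 0.85 f'_c a b equal to T: a = 2084000/(0.85 × 22.3 × 450) = 244.321 mm.
With β₁ = 0.85, c = a/β₁ = 244.321/0.85 = 287.4 mm.

c ≈ 287.4 mm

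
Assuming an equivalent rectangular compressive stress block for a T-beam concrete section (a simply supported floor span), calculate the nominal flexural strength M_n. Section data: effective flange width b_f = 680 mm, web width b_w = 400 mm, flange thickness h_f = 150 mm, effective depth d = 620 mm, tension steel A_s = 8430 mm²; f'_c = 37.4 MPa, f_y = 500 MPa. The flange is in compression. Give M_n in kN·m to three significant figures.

M_n ≈ 2190 kN·m

Tension: T = A_s f_y = 8430 × 500 = 4215000 N.
Try a within the flange: a = T/(0.85 f'_c b_f) = 4215000/(0.85 × 37.4 × 680) = 194.98 mm.
a = 194.98 > h_f = 150 mm: the block extends into the web. Split into flange-overhang and web parts.
C_f = 0.85 f'_c (b_f − b_w) h_f = 0.85 × 37.4 × (680 − 400) × 150 = 1335180 N.
Remaining web compression depth: a_w = (T − C_f)/(0.85 f'_c b_w) = (4215000 − 1335180)/(0.85 × 37.4 × 400) = 226.47 mm.
M_n = C_f(d − h_f/2) + (T − C_f)(d − a_w/2) = 1335180 × (620 − 75) + 2879820 × (620 − 113.235) = 727.67 + 1459.39 = 2187.06 × 10⁶ N·mm.
M_n = 2187.06 kN·m.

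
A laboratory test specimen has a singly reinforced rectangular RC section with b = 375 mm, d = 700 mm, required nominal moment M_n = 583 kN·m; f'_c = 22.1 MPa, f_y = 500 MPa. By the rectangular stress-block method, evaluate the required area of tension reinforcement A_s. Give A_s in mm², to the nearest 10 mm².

With M_n = 0.85 f'_c a b (d − a/2), solve the quadratic for a:
a = d − √(d² − 2M_n/(0.85 f'_c b)) = 700 − √(700² − 2 × 583×10⁶/(0.85 × 22.1 × 375)) = 130.37 mm.
A_s = 0.85 f'_c a b / f_y = 0.85 × 22.1 × 130.37 × 375 / 500 = 1836.8 mm².

A_s ≈ 1840 mm²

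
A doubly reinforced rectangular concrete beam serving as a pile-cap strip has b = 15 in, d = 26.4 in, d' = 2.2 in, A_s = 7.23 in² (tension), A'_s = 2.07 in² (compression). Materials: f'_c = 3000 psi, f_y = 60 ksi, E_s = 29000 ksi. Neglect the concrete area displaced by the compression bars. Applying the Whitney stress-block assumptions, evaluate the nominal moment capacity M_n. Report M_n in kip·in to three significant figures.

Assume both steels yield.
a = (A_s − A'_s) f_y/(0.85 f'_c b) = (7.23 − 2.07) × 60/(0.85 × 3 × 15) = 8.094 in.
c = a/β₁ = 8.094/0.85 = 9.522 in; ε'_s = 0.003(c − d')/c = 0.0023 ≥ ε_y = 0.0021, so the compression steel yields.
M_n = (A_s − A'_s) f_y (d − a/2) + A'_s f_y (d − d') = 309.6 × (26.4 − 4.047) + 124.2 × (26.4 − 2.2) = 6920.5 + 3005.6 = 9926.1 kip·in.

M_n ≈ 9930 kip·in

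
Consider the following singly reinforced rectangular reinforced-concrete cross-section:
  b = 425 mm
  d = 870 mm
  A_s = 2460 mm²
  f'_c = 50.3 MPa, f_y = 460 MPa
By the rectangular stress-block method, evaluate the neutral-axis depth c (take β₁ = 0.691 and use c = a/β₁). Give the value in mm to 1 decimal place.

T = A_s f_y = 2460 × 460 = 1131600 N = 1131.6 kN.
Setting C = 0.85 f'_c a b equal to T: a = 1131600/(0.85 × 50.3 × 425) = 62.275 mm.
With β₁ = 0.691, c = a/β₁ = 62.275/0.691 = 90.1 mm.

c ≈ 90.1 mm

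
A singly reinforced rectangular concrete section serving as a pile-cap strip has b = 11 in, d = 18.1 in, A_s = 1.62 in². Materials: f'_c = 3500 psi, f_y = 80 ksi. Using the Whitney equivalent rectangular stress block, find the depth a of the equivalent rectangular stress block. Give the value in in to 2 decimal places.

a ≈ 3.96 in

T = A_s f_y = 1.62 × 80 = 129.6 kips.
a = T/(0.85 f'_c b) = 129.6/(0.85 × 3.5 × 11) = 3.96 in.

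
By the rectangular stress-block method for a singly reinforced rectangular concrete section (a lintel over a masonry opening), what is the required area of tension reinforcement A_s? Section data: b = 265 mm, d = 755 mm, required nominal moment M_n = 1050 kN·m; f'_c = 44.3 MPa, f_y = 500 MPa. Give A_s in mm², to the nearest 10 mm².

With M_n = 0.85 f'_c a b (d − a/2), solve the quadratic for a:
a = d − √(d² − 2M_n/(0.85 f'_c b)) = 755 − √(755² − 2 × 1050×10⁶/(0.85 × 44.3 × 265)) = 155.36 mm.
A_s = 0.85 f'_c a b / f_y = 0.85 × 44.3 × 155.36 × 265 / 500 = 3100.5 mm².

A_s ≈ 3100 mm²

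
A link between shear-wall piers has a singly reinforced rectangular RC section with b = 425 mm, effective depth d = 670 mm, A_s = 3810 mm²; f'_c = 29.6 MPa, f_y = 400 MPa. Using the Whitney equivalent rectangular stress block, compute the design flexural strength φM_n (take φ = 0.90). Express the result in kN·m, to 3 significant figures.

φM_n ≈ 821 kN·m

T = A_s f_y = 3810 × 400 = 1524000 N = 1524 kN.
From C = T: a = T/(0.85 f'_c b) = 1524000/(0.85 × 29.6 × 425) = 142.52 mm.
M_n = T(d − a/2) = 1524 kN × (670 − 71.26) mm = 912.48 kN·m.
φM_n = 0.90 × 912.48 = 821.23 kN·m.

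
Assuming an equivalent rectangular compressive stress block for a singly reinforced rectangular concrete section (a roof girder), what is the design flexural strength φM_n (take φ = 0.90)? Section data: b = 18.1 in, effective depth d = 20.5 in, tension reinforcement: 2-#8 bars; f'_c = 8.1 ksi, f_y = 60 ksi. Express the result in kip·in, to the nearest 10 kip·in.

φM_n ≈ 1720 kip·in

A_s = 2 × 0.79 = 1.58 in².
T = A_s f_y = 1.58 × 60 = 94.8 kips.
a = T/(0.85 f'_c b) = 94.8/(0.85 × 8.1 × 18.1) = 0.761 in.
M_n = T(d − a/2) = 94.8 × (20.5 − 0.3805) = 1907.3 kip·in.
φM_n = 0.90 × 1907.3 = 1716.6 kip·in.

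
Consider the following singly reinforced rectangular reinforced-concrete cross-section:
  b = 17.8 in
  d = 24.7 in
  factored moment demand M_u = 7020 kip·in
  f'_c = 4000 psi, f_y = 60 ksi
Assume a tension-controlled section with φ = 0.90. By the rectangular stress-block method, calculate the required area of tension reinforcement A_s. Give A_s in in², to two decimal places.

M_n = M_u/φ = 7020/0.90 = 7800 kip·in.
From M_n = 0.85 f'_c a b (d − a/2):
a = d − √(d² − 2M_n/(0.85 f'_c b)) = 24.7 − √(24.7² − 2 × 7800/(0.85 × 4 × 17.8)) = 5.930 in.
A_s = 0.85 f'_c a b / f_y = 0.85 × 4 × 5.930 × 17.8 / 60 = 5.981 in².

A_s ≈ 5.98 in²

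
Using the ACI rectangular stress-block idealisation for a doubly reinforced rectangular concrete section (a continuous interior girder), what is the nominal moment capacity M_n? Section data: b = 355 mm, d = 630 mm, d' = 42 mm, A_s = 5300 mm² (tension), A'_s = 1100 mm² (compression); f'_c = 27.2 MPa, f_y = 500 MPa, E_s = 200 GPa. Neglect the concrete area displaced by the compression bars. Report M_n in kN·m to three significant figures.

M_n ≈ 1380 kN·m

Assume both tension and compression steel yield.
Net tension couple steel: A_s − A'_s = 4200 mm².
a = (A_s − A'_s) f_y / (0.85 f'_c b) = 2100000/(0.85 × 27.2 × 355) = 255.86 mm.
c = a/β₁ = 255.86/0.85 = 301.01 mm; ε'_s = 0.003(c − d')/c = 0.0026 ≥ f_y/E_s = 0.0025, so compression steel does yield.
M_n = (A_s − A'_s) f_y (d − a/2) + A'_s f_y (d − d') = [2100000 × (630 − 127.93) + 550000 × (630 − 42)] × 10⁻⁶ = 1054.35 + 323.40 = 1377.75 kN·m.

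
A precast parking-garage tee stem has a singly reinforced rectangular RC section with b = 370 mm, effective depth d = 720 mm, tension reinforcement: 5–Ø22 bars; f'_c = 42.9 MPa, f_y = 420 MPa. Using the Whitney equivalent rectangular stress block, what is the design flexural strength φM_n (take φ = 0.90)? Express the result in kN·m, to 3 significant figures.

A_s = 5 × 380 = 1900 mm².
T = A_s f_y = 1900 × 420 = 798000 N = 798 kN.
From C = T: a = T/(0.85 f'_c b) = 798000/(0.85 × 42.9 × 370) = 59.15 mm.
M_n = T(d − a/2) = 798 kN × (720 − 29.575) mm = 550.96 kN·m.
φM_n = 0.90 × 550.96 = 495.86 kN·m.

φM_n ≈ 496 kN·m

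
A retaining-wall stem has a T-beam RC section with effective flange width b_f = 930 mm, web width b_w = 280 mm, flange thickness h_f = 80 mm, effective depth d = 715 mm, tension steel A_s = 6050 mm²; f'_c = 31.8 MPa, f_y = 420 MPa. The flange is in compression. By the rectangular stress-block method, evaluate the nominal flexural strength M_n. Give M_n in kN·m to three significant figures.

M_n ≈ 1680 kN·m

Tension: T = A_s f_y = 6050 × 420 = 2541000 N.
Try a within the flange: a = T/(0.85 f'_c b_f) = 2541000/(0.85 × 31.8 × 930) = 101.08 mm.
a = 101.08 > h_f = 80 mm: the block extends into the web. Split into flange-overhang and web parts.
C_f = 0.85 f'_c (b_f − b_w) h_f = 0.85 × 31.8 × (930 − 280) × 80 = 1405560 N.
Remaining web compression depth: a_w = (T − C_f)/(0.85 f'_c b_w) = (2541000 − 1405560)/(0.85 × 31.8 × 280) = 150.02 mm.
M_n = C_f(d − h_f/2) + (T − C_f)(d − a_w/2) = 1405560 × (715 − 40) + 1135440 × (715 − 75.01) = 948.75 + 726.67 = 1675.42 × 10⁶ N·mm.
M_n = 1675.42 kN·m.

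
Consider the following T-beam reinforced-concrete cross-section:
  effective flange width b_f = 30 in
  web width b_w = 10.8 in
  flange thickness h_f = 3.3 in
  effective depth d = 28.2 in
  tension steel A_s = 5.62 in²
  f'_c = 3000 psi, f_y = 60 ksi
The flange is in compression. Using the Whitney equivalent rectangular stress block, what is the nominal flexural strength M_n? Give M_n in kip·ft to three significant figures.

Tension: T = A_s f_y = 5.62 × 60 = 337.2 kips.
Try a within the flange: a = T/(0.85 f'_c b_f) = 337.2/(0.85 × 3 × 30) = 4.408 in.
a = 4.408 > h_f = 3.3 in: the block extends into the web. Split into flange-overhang and web parts.
C_f = 0.85 f'_c (b_f − b_w) h_f = 0.85 × 3 × (30 − 10.8) × 3.3 = 161.6 kips.
Remaining web compression depth: a_w = (T − C_f)/(0.85 f'_c b_w) = (337.2 − 161.6)/(0.85 × 3 × 10.8) = 6.376 in.
M_n = C_f(d − h_f/2) + (T − C_f)(d − a_w/2) = 161.6 × (28.2 − 1.65) + 175.6 × (28.2 − 3.188) = 4290.5 + 4392.1 = 8682.6 kip·in.
M_n = 8682.6/12 = 723.55 kip·ft.

M_n ≈ 724 kip·ft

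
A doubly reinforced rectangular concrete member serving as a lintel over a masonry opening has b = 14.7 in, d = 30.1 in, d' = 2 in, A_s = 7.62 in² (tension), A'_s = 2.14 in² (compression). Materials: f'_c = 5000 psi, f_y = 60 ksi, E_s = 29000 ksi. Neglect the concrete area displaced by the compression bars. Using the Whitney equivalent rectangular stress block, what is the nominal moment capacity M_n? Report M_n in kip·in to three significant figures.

M_n ≈ 12600 kip·in

Assume both steels yield.
a = (A_s − A'_s) f_y/(0.85 f'_c b) = (7.62 − 2.14) × 60/(0.85 × 5 × 14.7) = 5.263 in.
c = a/β₁ = 5.263/0.8 = 6.579 in; ε'_s = 0.003(c − d')/c = 0.0021 ≥ ε_y = 0.0021, so the compression steel yields.
M_n = (A_s − A'_s) f_y (d − a/2) + A'_s f_y (d − d') = 328.8 × (30.1 − 2.6315) + 128.4 × (30.1 − 2) = 9031.6 + 3608.0 = 12639.6 kip·in.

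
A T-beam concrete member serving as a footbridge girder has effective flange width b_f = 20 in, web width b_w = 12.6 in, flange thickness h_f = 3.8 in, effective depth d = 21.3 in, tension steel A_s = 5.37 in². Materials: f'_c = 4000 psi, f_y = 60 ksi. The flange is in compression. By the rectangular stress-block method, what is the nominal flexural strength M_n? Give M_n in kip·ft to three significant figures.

M_n ≈ 507 kip·ft

Tension: T = A_s f_y = 5.37 × 60 = 322.2 kips.
Try a within the flange: a = T/(0.85 f'_c b_f) = 322.2/(0.85 × 4 × 20) = 4.738 in.
a = 4.738 > h_f = 3.8 in: the block extends into the web. Split into flange-overhang and web parts.
C_f = 0.85 f'_c (b_f − b_w) h_f = 0.85 × 4 × (20 − 12.6) × 3.8 = 95.6 kips.
Remaining web compression depth: a_w = (T − C_f)/(0.85 f'_c b_w) = (322.2 − 95.6)/(0.85 × 4 × 12.6) = 5.289 in.
M_n = C_f(d − h_f/2) + (T − C_f)(d − a_w/2) = 95.6 × (21.3 − 1.9) + 226.6 × (21.3 − 2.6445) = 1854.6 + 4227.3 = 6081.9 kip·in.
M_n = 6081.9/12 = 506.83 kip·ft.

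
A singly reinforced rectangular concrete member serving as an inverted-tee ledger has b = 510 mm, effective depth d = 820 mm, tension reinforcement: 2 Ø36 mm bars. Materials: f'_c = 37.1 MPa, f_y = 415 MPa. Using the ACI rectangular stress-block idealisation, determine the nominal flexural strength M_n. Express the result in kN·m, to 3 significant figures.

A_s = 2 × 1018 = 2036 mm².
T = A_s f_y = 2036 × 415 = 844940 N = 844.94 kN.
From C = T: a = T/(0.85 f'_c b) = 844940/(0.85 × 37.1 × 510) = 52.54 mm.
M_n = T(d − a/2) = 844.94 kN × (820 − 26.27) mm = 670.65 kN·m.

M_n ≈ 671 kN·m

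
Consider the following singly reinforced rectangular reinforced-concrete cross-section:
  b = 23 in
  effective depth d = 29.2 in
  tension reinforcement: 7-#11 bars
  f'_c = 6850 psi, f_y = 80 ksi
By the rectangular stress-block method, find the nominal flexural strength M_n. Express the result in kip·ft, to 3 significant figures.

M_n ≈ 1890 kip·ft

A_s = 7 × 1.56 = 10.92 in².
T = A_s f_y = 10.92 × 80 = 873.6 kips.
a = T/(0.85 f'_c b) = 873.6/(0.85 × 6.85 × 23) = 6.523 in.
M_n = T(d − a/2) = 873.6 × (29.2 − 3.2615) = 22659.9 kip·in = 22659.9/12 = 1888.33 kip·ft.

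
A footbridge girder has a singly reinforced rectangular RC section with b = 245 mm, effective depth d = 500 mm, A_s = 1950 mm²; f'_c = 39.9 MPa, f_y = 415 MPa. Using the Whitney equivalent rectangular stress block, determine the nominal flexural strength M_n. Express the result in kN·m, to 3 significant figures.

M_n ≈ 365 kN·m

T = A_s f_y = 1950 × 415 = 809250 N = 809.25 kN.
From C = T: a = T/(0.85 f'_c b) = 809250/(0.85 × 39.9 × 245) = 97.39 mm.
M_n = T(d − a/2) = 809.25 kN × (500 − 48.695) mm = 365.22 kN·m.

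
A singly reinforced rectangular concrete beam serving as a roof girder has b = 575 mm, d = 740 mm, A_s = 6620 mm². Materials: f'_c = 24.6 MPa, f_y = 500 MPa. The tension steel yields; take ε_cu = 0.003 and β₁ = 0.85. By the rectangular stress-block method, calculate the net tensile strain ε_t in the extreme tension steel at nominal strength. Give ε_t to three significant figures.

ε_t ≈ 0.00385

a = A_s f_y/(0.85 f'_c b) = 275.30 mm.
β₁ = 0.85, so c = a/β₁ = 275.30/0.85 = 323.88 mm.
From the linear strain diagram with ε_cu = 0.003: ε_t = 0.003 (d − c)/c = 0.003 × (740 − 323.88)/323.88 = 0.00385.
ε_t < 0.004 — the section is over-reinforced for flexure under ACI limits.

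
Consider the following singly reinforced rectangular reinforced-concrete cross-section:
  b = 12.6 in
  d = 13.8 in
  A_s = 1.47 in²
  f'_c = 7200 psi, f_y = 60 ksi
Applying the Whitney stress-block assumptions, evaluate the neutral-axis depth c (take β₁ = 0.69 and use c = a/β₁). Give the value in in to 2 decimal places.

T = A_s f_y = 1.47 × 60 = 88.2 kips.
a = T/(0.85 f'_c b) = 88.2/(0.85 × 7.2 × 12.6) = 1.1438 in.
With β₁ = 0.69, c = a/β₁ = 1.1438/0.69 = 1.66 in.

c ≈ 1.66 in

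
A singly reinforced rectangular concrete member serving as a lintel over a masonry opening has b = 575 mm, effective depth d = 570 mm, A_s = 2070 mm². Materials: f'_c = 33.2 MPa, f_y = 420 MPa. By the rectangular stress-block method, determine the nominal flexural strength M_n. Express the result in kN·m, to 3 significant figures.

T = A_s f_y = 2070 × 420 = 869400 N = 869.4 kN.
From C = T: a = T/(0.85 f'_c b) = 869400/(0.85 × 33.2 × 575) = 53.58 mm.
M_n = T(d − a/2) = 869.4 kN × (570 − 26.79) mm = 472.27 kN·m.

M_n ≈ 472 kN·m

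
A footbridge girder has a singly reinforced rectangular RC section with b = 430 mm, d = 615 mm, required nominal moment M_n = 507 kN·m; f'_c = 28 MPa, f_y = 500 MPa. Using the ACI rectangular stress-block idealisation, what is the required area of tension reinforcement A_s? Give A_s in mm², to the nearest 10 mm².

A_s ≈ 1770 mm²

With M_n = 0.85 f'_c a b (d − a/2), solve the quadratic for a:
a = d − √(d² − 2M_n/(0.85 f'_c b)) = 615 − √(615² − 2 × 507×10⁶/(0.85 × 28 × 430)) = 86.66 mm.
A_s = 0.85 f'_c a b / f_y = 0.85 × 28 × 86.66 × 430 / 500 = 1773.8 mm².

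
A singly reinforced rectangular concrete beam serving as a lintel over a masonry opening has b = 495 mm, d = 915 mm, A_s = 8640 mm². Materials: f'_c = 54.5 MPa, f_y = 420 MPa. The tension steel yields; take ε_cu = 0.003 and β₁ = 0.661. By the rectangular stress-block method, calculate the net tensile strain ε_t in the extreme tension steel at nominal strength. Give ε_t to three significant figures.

ε_t ≈ 0.00847

a = A_s f_y/(0.85 f'_c b) = 158.25 mm.
β₁ = 0.661, so c = a/β₁ = 158.25/0.661 = 239.41 mm.
From the linear strain diagram with ε_cu = 0.003: ε_t = 0.003 (d − c)/c = 0.003 × (915 − 239.41)/239.41 = 0.00847.
Since ε_t ≥ 0.005, the section is tension-controlled.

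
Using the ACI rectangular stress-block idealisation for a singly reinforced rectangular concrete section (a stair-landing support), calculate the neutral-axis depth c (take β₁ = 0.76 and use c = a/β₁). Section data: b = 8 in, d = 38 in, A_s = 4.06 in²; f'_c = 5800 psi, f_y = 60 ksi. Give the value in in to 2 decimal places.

T = A_s f_y = 4.06 × 60 = 243.6 kips.
a = T/(0.85 f'_c b) = 243.6/(0.85 × 5.8 × 8) = 6.1765 in.
With β₁ = 0.76, c = a/β₁ = 6.1765/0.76 = 8.13 in.

c ≈ 8.13 in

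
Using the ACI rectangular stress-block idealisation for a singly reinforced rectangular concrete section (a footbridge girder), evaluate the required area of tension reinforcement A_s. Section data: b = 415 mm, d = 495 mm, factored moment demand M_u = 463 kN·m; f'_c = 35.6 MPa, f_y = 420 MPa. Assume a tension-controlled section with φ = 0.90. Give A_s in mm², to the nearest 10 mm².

A_s ≈ 2730 mm²

M_n = M_u/φ = 463/0.90 = 514.444 kN·m.
With M_n = 0.85 f'_c a b (d − a/2), solve the quadratic for a:
a = d − √(d² − 2M_n/(0.85 f'_c b)) = 495 − √(495² − 2 × 514.444×10⁶/(0.85 × 35.6 × 415)) = 91.15 mm.
A_s = 0.85 f'_c a b / f_y = 0.85 × 35.6 × 91.15 × 415 / 420 = 2725.4 mm².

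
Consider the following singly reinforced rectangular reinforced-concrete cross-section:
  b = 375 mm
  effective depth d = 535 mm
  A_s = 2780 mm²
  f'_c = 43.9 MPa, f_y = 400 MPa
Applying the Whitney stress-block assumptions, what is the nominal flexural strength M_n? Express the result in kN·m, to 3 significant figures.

M_n ≈ 551 kN·m

T = A_s f_y = 2780 × 400 = 1112000 N = 1112 kN.
From C = T: a = T/(0.85 f'_c b) = 1112000/(0.85 × 43.9 × 375) = 79.47 mm.
M_n = T(d − a/2) = 1112 kN × (535 − 39.735) mm = 550.73 kN·m.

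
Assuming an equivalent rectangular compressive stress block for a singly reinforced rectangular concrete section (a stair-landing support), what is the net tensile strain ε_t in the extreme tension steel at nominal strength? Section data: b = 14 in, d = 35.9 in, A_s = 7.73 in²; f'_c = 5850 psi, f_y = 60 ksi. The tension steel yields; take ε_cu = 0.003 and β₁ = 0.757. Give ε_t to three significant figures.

ε_t ≈ 0.00924

a = A_s f_y/(0.85 f'_c b) = 6.662 in.
β₁ = 0.757, so c = a/β₁ = 6.662/0.757 = 8.801 in.
From the linear strain diagram with ε_cu = 0.003: ε_t = 0.003 (d − c)/c = 0.003 × (35.9 − 8.801)/8.801 = 0.00924.
Since ε_t ≥ 0.005, the section is tension-controlled.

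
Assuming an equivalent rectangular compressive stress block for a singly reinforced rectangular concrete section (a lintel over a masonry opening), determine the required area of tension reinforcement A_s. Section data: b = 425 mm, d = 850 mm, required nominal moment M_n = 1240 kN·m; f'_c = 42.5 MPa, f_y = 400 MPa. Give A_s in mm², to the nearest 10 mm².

A_s ≈ 3880 mm²

With M_n = 0.85 f'_c a b (d − a/2), solve the quadratic for a:
a = d − √(d² − 2M_n/(0.85 f'_c b)) = 850 − √(850² − 2 × 1240×10⁶/(0.85 × 42.5 × 425)) = 101.02 mm.
A_s = 0.85 f'_c a b / f_y = 0.85 × 42.5 × 101.02 × 425 / 400 = 3877.4 mm².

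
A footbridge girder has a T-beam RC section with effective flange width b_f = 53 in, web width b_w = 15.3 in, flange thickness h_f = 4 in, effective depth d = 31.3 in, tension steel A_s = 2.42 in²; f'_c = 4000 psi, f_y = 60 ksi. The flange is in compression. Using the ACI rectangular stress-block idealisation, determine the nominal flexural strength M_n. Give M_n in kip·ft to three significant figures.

M_n ≈ 374 kip·ft

Tension: T = A_s f_y = 2.42 × 60 = 145.2 kips.
Try a within the flange: a = T/(0.85 f'_c b_f) = 145.2/(0.85 × 4 × 53) = 0.806 in.
Since a = 0.806 ≤ h_f = 4 in, the stress block lies entirely in the flange; analyse as a rectangular beam of width b_f.
M_n = T(d − a/2) = 145.2 × (31.3 − 0.403) = 4486.2 kip·in.
M_n = 4486.2/12 = 373.85 kip·ft.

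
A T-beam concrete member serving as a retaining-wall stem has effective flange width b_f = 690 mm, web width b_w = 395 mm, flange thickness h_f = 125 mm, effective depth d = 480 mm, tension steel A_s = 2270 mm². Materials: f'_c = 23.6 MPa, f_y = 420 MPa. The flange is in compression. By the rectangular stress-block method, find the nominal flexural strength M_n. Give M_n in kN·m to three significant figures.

M_n ≈ 425 kN·m

Tension: T = A_s f_y = 2270 × 420 = 953400 N.
Try a within the flange: a = T/(0.85 f'_c b_f) = 953400/(0.85 × 23.6 × 690) = 68.88 mm.
Since a = 68.88 ≤ h_f = 125 mm, the stress block lies entirely in the flange; analyse as a rectangular beam of width b_f.
M_n = T(d − a/2) = 953400 × (480 − 34.44) = 424.80 × 10⁶ N·mm.
M_n = 424.80 kN·m.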